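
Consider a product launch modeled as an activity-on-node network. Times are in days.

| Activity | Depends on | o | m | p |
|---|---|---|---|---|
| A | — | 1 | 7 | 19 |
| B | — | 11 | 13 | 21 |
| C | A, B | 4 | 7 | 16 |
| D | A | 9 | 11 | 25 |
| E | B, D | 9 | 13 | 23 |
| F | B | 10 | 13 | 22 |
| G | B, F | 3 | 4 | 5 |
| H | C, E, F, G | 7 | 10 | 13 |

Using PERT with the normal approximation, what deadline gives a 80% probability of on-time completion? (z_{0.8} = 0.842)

te_A = (1 + 4·7 + 19)/6 = 48/6 = 8; σ²_A = ((19−1)/6)² = 9.000
te_B = (11 + 4·13 + 21)/6 = 84/6 = 14; σ²_B = ((21−11)/6)² = 2.778
te_C = (4 + 4·7 + 16)/6 = 48/6 = 8; σ²_C = ((16−4)/6)² = 4.000
te_D = (9 + 4·11 + 25)/6 = 78/6 = 13; σ²_D = ((25−9)/6)² = 7.111
te_E = (9 + 4·13 + 23)/6 = 84/6 = 14; σ²_E = ((23−9)/6)² = 5.444
te_F = (10 + 4·13 + 22)/6 = 84/6 = 14; σ²_F = ((22−10)/6)² = 4.000
te_G = (3 + 4·4 + 5)/6 = 24/6 = 4; σ²_G = ((5−3)/6)² = 0.111
te_H = (7 + 4·10 + 13)/6 = 60/6 = 10; σ²_H = ((13−7)/6)² = 1.000

Forward pass:
ES_A = 0; EF_A = 8
ES_B = 0; EF_B = 14
ES_C = max(EF_A=8, EF_B=14) = 14; EF_C = 14+8 = 22
ES_D = 8; EF_D = 8+13 = 21
ES_E = max(EF_B=14, EF_D=21) = 21; EF_E = 21+14 = 35
ES_F = 14; EF_F = 14+14 = 28
ES_G = max(EF_B=14, EF_F=28) = 28; EF_G = 28+4 = 32
ES_H = max(EF_C=22, EF_E=35, EF_F=28, EF_G=32) = 35; EF_H = 35+10 = 45
Expected project duration μ = 45 days. Critical path: A → D → E → H.

Variance along critical path = 9.000 + 7.111 + 5.444 + 1.000 = 22.556; σ = 4.749 days.
D = μ + z·σ = 45 + 0.842·4.749 = 49.0 days

49.0 days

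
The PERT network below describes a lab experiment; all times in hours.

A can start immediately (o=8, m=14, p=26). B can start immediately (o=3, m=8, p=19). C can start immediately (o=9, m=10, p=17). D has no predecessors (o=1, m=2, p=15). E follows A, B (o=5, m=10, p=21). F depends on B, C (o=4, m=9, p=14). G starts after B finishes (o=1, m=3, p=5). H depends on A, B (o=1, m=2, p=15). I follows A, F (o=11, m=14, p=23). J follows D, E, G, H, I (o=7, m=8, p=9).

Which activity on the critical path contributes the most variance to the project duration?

I

te_A = (8 + 4·14 + 26)/6 = 90/6 = 15; σ²_A = ((26−8)/6)² = 9.000
te_B = (3 + 4·8 + 19)/6 = 54/6 = 9; σ²_B = ((19−3)/6)² = 7.111
te_C = (9 + 4·10 + 17)/6 = 66/6 = 11; σ²_C = ((17−9)/6)² = 1.778
te_D = (1 + 4·2 + 15)/6 = 24/6 = 4; σ²_D = ((15−1)/6)² = 5.444
te_E = (5 + 4·10 + 21)/6 = 66/6 = 11; σ²_E = ((21−5)/6)² = 7.111
te_F = (4 + 4·9 + 14)/6 = 54/6 = 9; σ²_F = ((14−4)/6)² = 2.778
te_G = (1 + 4·3 + 5)/6 = 18/6 = 3; σ²_G = ((5−1)/6)² = 0.444
te_H = (1 + 4·2 + 15)/6 = 24/6 = 4; σ²_H = ((15−1)/6)² = 5.444
te_I = (11 + 4·14 + 23)/6 = 90/6 = 15; σ²_I = ((23−11)/6)² = 4.000
te_J = (7 + 4·8 + 9)/6 = 48/6 = 8; σ²_J = ((9−7)/6)² = 0.111

Forward pass:
ES_A = 0; EF_A = 15
ES_B = 0; EF_B = 9
ES_C = 0; EF_C = 11
ES_D = 0; EF_D = 4
ES_E = max(EF_A=15, EF_B=9) = 15; EF_E = 15+11 = 26
ES_F = max(EF_B=9, EF_C=11) = 11; EF_F = 11+9 = 20
ES_G = 9; EF_G = 9+3 = 12
ES_H = max(EF_A=15, EF_B=9) = 15; EF_H = 15+4 = 19
ES_I = max(EF_A=15, EF_F=20) = 20; EF_I = 20+15 = 35
ES_J = max(EF_D=4, EF_E=26, EF_G=12, EF_H=19, EF_I=35) = 35; EF_J = 35+8 = 43
Expected project duration μ = 43 hours. Critical path: C → F → I → J.

Variances on critical path: σ²_C=1.778, σ²_F=2.778, σ²_I=4.000, σ²_J=0.111.
Largest is σ²_I = 4.000.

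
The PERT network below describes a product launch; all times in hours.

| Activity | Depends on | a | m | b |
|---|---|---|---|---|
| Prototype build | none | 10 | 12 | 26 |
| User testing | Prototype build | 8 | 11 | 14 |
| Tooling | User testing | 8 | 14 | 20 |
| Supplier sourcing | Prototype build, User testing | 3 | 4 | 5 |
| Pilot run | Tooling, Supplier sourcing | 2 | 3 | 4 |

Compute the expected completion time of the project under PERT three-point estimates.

42 hours

te_Prototype build = (10 + 4·12 + 26)/6 = 84/6 = 14
te_User testing = (8 + 4·11 + 14)/6 = 66/6 = 11
te_Tooling = (8 + 4·14 + 20)/6 = 84/6 = 14
te_Supplier sourcing = (3 + 4·4 + 5)/6 = 24/6 = 4
te_Pilot run = (2 + 4·3 + 4)/6 = 18/6 = 3

Forward pass:
ES_Prototype build = 0; EF_Prototype build = 14
ES_User testing = 14; EF_User testing = 14+11 = 25
ES_Tooling = 25; EF_Tooling = 25+14 = 39
ES_Supplier sourcing = max(EF_Prototype build=14, EF_User testing=25) = 25; EF_Supplier sourcing = 25+4 = 29
ES_Pilot run = max(EF_Tooling=39, EF_Supplier sourcing=29) = 39; EF_Pilot run = 39+3 = 42
Expected project duration μ = 42 hours. Critical path: Prototype build → User testing → Tooling → Pilot run.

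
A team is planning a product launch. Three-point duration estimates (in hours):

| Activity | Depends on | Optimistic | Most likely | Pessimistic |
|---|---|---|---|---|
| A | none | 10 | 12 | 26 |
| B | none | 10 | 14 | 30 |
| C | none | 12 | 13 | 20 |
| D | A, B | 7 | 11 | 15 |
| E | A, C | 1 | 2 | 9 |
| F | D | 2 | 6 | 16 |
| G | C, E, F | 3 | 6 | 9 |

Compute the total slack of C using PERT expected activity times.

17 hours

te_A = (10 + 4·12 + 26)/6 = 84/6 = 14
te_B = (10 + 4·14 + 30)/6 = 96/6 = 16
te_C = (12 + 4·13 + 20)/6 = 84/6 = 14
te_D = (7 + 4·11 + 15)/6 = 66/6 = 11
te_E = (1 + 4·2 + 9)/6 = 18/6 = 3
te_F = (2 + 4·6 + 16)/6 = 42/6 = 7
te_G = (3 + 4·6 + 9)/6 = 36/6 = 6

Forward pass:
ES_A = 0; EF_A = 14
ES_B = 0; EF_B = 16
ES_C = 0; EF_C = 14
ES_D = max(EF_A=14, EF_B=16) = 16; EF_D = 16+11 = 27
ES_E = max(EF_A=14, EF_C=14) = 14; EF_E = 14+3 = 17
ES_F = 27; EF_F = 27+7 = 34
ES_G = max(EF_C=14, EF_E=17, EF_F=34) = 34; EF_G = 34+6 = 40
Expected project duration μ = 40 hours. Critical path: B → D → F → G.

Backward pass:
LF_G = 40; LS_G = 40−6 = 34
LF_F = LS_G = 34; LS_F = 34−7 = 27
LF_E = LS_G = 34; LS_E = 34−3 = 31
LF_D = LS_F = 27; LS_D = 27−11 = 16
LF_C = min(LS_E=31, LS_G=34) = 31; LS_C = 31−14 = 17
LF_B = LS_D = 16; LS_B = 16−16 = 0
LF_A = min(LS_D=16, LS_E=31) = 16; LS_A = 16−14 = 2
Slack_C = LS_C − ES_C = 17 − 0 = 17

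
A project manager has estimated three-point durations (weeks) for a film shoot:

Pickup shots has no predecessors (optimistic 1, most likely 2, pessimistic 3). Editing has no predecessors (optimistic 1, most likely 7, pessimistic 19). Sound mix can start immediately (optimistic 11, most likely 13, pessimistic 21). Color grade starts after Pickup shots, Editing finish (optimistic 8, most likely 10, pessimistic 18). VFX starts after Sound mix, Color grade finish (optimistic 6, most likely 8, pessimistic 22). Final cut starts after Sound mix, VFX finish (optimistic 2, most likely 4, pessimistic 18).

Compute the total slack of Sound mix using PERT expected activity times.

5 weeks

te_Pickup shots = (1 + 4·2 + 3)/6 = 12/6 = 2
te_Editing = (1 + 4·7 + 19)/6 = 48/6 = 8
te_Sound mix = (11 + 4·13 + 21)/6 = 84/6 = 14
te_Color grade = (8 + 4·10 + 18)/6 = 66/6 = 11
te_VFX = (6 + 4·8 + 22)/6 = 60/6 = 10
te_Final cut = (2 + 4·4 + 18)/6 = 36/6 = 6

Forward pass:
ES_Pickup shots = 0; EF_Pickup shots = 2
ES_Editing = 0; EF_Editing = 8
ES_Sound mix = 0; EF_Sound mix = 14
ES_Color grade = max(EF_Pickup shots=2, EF_Editing=8) = 8; EF_Color grade = 8+11 = 19
ES_VFX = max(EF_Sound mix=14, EF_Color grade=19) = 19; EF_VFX = 19+10 = 29
ES_Final cut = max(EF_Sound mix=14, EF_VFX=29) = 29; EF_Final cut = 29+6 = 35
Expected project duration μ = 35 weeks. Critical path: Editing → Color grade → VFX → Final cut.

Backward pass:
LF_Final cut = 35; LS_Final cut = 35−6 = 29
LF_VFX = LS_Final cut = 29; LS_VFX = 29−10 = 19
LF_Color grade = LS_VFX = 19; LS_Color grade = 19−11 = 8
LF_Sound mix = min(LS_VFX=19, LS_Final cut=29) = 19; LS_Sound mix = 19−14 = 5
LF_Editing = LS_Color grade = 8; LS_Editing = 8−8 = 0
LF_Pickup shots = LS_Color grade = 8; LS_Pickup shots = 8−2 = 6
Slack_Sound mix = LS_Sound mix − ES_Sound mix = 5 − 0 = 5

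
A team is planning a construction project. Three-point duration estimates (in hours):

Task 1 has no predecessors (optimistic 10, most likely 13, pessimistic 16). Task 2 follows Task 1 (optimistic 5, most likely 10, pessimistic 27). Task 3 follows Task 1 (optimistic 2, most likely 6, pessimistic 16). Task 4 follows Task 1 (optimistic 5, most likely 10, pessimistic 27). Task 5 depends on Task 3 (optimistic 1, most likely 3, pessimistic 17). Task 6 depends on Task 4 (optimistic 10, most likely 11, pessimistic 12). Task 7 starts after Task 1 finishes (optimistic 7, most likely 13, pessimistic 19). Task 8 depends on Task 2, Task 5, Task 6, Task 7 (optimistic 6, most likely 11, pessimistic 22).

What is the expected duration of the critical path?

te_Task 1 = (10 + 4·13 + 16)/6 = 78/6 = 13
te_Task 2 = (5 + 4·10 + 27)/6 = 72/6 = 12
te_Task 3 = (2 + 4·6 + 16)/6 = 42/6 = 7
te_Task 4 = (5 + 4·10 + 27)/6 = 72/6 = 12
te_Task 5 = (1 + 4·3 + 17)/6 = 30/6 = 5
te_Task 6 = (10 + 4·11 + 12)/6 = 66/6 = 11
te_Task 7 = (7 + 4·13 + 19)/6 = 78/6 = 13
te_Task 8 = (6 + 4·11 + 22)/6 = 72/6 = 12

Forward pass:
ES_Task 1 = 0; EF_Task 1 = 13
ES_Task 2 = 13; EF_Task 2 = 13+12 = 25
ES_Task 3 = 13; EF_Task 3 = 13+7 = 20
ES_Task 4 = 13; EF_Task 4 = 13+12 = 25
ES_Task 5 = 20; EF_Task 5 = 20+5 = 25
ES_Task 6 = 25; EF_Task 6 = 25+11 = 36
ES_Task 7 = 13; EF_Task 7 = 13+13 = 26
ES_Task 8 = max(EF_Task 2=25, EF_Task 5=25, EF_Task 6=36, EF_Task 7=26) = 36; EF_Task 8 = 36+12 = 48
Expected project duration μ = 48 hours. Critical path: Task 1 → Task 4 → Task 6 → Task 8.

48 hours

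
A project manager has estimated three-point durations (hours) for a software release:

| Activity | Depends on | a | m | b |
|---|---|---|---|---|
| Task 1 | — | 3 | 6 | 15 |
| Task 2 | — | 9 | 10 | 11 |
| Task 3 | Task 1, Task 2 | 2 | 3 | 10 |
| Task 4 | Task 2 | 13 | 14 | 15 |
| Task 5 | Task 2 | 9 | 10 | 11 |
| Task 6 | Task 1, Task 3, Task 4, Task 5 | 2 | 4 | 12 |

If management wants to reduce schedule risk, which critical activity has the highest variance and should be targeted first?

te_Task 1 = (3 + 4·6 + 15)/6 = 42/6 = 7; σ²_Task 1 = ((15−3)/6)² = 4.000
te_Task 2 = (9 + 4·10 + 11)/6 = 60/6 = 10; σ²_Task 2 = ((11−9)/6)² = 0.111
te_Task 3 = (2 + 4·3 + 10)/6 = 24/6 = 4; σ²_Task 3 = ((10−2)/6)² = 1.778
te_Task 4 = (13 + 4·14 + 15)/6 = 84/6 = 14; σ²_Task 4 = ((15−13)/6)² = 0.111
te_Task 5 = (9 + 4·10 + 11)/6 = 60/6 = 10; σ²_Task 5 = ((11−9)/6)² = 0.111
te_Task 6 = (2 + 4·4 + 12)/6 = 30/6 = 5; σ²_Task 6 = ((12−2)/6)² = 2.778

Forward pass:
ES_Task 1 = 0; EF_Task 1 = 7
ES_Task 2 = 0; EF_Task 2 = 10
ES_Task 3 = max(EF_Task 1=7, EF_Task 2=10) = 10; EF_Task 3 = 10+4 = 14
ES_Task 4 = 10; EF_Task 4 = 10+14 = 24
ES_Task 5 = 10; EF_Task 5 = 10+10 = 20
ES_Task 6 = max(EF_Task 1=7, EF_Task 3=14, EF_Task 4=24, EF_Task 5=20) = 24; EF_Task 6 = 24+5 = 29
Expected project duration μ = 29 hours. Critical path: Task 2 → Task 4 → Task 6.

Variances on critical path: σ²_Task 2=0.111, σ²_Task 4=0.111, σ²_Task 6=2.778.
Largest is σ²_Task 6 = 2.778.

Task 6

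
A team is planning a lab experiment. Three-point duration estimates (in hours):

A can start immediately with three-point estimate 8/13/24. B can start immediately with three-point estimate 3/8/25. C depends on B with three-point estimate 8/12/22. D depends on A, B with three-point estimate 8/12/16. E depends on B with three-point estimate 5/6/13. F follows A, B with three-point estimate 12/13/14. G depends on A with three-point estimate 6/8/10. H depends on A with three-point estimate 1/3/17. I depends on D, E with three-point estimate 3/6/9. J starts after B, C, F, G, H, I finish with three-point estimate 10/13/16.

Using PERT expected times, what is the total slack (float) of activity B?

4 hours

te_A = (8 + 4·13 + 24)/6 = 84/6 = 14
te_B = (3 + 4·8 + 25)/6 = 60/6 = 10
te_C = (8 + 4·12 + 22)/6 = 78/6 = 13
te_D = (8 + 4·12 + 16)/6 = 72/6 = 12
te_E = (5 + 4·6 + 13)/6 = 42/6 = 7
te_F = (12 + 4·13 + 14)/6 = 78/6 = 13
te_G = (6 + 4·8 + 10)/6 = 48/6 = 8
te_H = (1 + 4·3 + 17)/6 = 30/6 = 5
te_I = (3 + 4·6 + 9)/6 = 36/6 = 6
te_J = (10 + 4·13 + 16)/6 = 78/6 = 13

Forward pass:
ES_A = 0; EF_A = 14
ES_B = 0; EF_B = 10
ES_C = 10; EF_C = 10+13 = 23
ES_D = max(EF_A=14, EF_B=10) = 14; EF_D = 14+12 = 26
ES_E = 10; EF_E = 10+7 = 17
ES_F = max(EF_A=14, EF_B=10) = 14; EF_F = 14+13 = 27
ES_G = 14; EF_G = 14+8 = 22
ES_H = 14; EF_H = 14+5 = 19
ES_I = max(EF_D=26, EF_E=17) = 26; EF_I = 26+6 = 32
ES_J = max(EF_B=10, EF_C=23, EF_F=27, EF_G=22, EF_H=19, EF_I=32) = 32; EF_J = 32+13 = 45
Expected project duration μ = 45 hours. Critical path: A → D → I → J.

Backward pass:
LF_J = 45; LS_J = 45−13 = 32
LF_I = LS_J = 32; LS_I = 32−6 = 26
LF_H = LS_J = 32; LS_H = 32−5 = 27
LF_G = LS_J = 32; LS_G = 32−8 = 24
LF_F = LS_J = 32; LS_F = 32−13 = 19
LF_E = LS_I = 26; LS_E = 26−7 = 19
LF_D = LS_I = 26; LS_D = 26−12 = 14
LF_C = LS_J = 32; LS_C = 32−13 = 19
LF_B = min(LS_C=19, LS_D=14, LS_E=19, LS_F=19, LS_J=32) = 14; LS_B = 14−10 = 4
LF_A = min(LS_D=14, LS_F=19, LS_G=24, LS_H=27) = 14; LS_A = 14−14 = 0
Slack_B = LS_B − ES_B = 4 − 0 = 4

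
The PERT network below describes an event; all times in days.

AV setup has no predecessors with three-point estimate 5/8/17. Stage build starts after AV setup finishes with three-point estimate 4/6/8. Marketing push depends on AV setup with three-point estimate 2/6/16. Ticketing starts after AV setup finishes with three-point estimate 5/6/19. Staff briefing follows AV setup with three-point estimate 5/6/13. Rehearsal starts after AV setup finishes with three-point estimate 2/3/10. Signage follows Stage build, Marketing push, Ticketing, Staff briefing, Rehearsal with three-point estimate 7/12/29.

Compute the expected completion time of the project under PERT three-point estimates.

te_AV setup = (5 + 4·8 + 17)/6 = 54/6 = 9
te_Stage build = (4 + 4·6 + 8)/6 = 36/6 = 6
te_Marketing push = (2 + 4·6 + 16)/6 = 42/6 = 7
te_Ticketing = (5 + 4·6 + 19)/6 = 48/6 = 8
te_Staff briefing = (5 + 4·6 + 13)/6 = 42/6 = 7
te_Rehearsal = (2 + 4·3 + 10)/6 = 24/6 = 4
te_Signage = (7 + 4·12 + 29)/6 = 84/6 = 14

Forward pass:
ES_AV setup = 0; EF_AV setup = 9
ES_Stage build = 9; EF_Stage build = 9+6 = 15
ES_Marketing push = 9; EF_Marketing push = 9+7 = 16
ES_Ticketing = 9; EF_Ticketing = 9+8 = 17
ES_Staff briefing = 9; EF_Staff briefing = 9+7 = 16
ES_Rehearsal = 9; EF_Rehearsal = 9+4 = 13
ES_Signage = max(EF_Stage build=15, EF_Marketing push=16, EF_Ticketing=17, EF_Staff briefing=16, EF_Rehearsal=13) = 17; EF_Signage = 17+14 = 31
Expected project duration μ = 31 days. Critical path: AV setup → Ticketing → Signage.

31 days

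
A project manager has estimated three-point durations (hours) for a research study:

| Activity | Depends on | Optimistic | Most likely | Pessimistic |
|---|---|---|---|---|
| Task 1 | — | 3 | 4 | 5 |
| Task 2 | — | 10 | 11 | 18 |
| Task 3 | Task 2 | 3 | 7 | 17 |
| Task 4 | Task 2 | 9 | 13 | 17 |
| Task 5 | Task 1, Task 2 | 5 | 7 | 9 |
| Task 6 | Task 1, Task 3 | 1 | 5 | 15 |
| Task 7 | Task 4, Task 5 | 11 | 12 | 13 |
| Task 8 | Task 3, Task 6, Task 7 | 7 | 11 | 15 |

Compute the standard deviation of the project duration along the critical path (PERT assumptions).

2.33 hours

te_Task 1 = (3 + 4·4 + 5)/6 = 24/6 = 4; σ²_Task 1 = ((5−3)/6)² = 0.111
te_Task 2 = (10 + 4·11 + 18)/6 = 72/6 = 12; σ²_Task 2 = ((18−10)/6)² = 1.778
te_Task 3 = (3 + 4·7 + 17)/6 = 48/6 = 8; σ²_Task 3 = ((17−3)/6)² = 5.444
te_Task 4 = (9 + 4·13 + 17)/6 = 78/6 = 13; σ²_Task 4 = ((17−9)/6)² = 1.778
te_Task 5 = (5 + 4·7 + 9)/6 = 42/6 = 7; σ²_Task 5 = ((9−5)/6)² = 0.444
te_Task 6 = (1 + 4·5 + 15)/6 = 36/6 = 6; σ²_Task 6 = ((15−1)/6)² = 5.444
te_Task 7 = (11 + 4·12 + 13)/6 = 72/6 = 12; σ²_Task 7 = ((13−11)/6)² = 0.111
te_Task 8 = (7 + 4·11 + 15)/6 = 66/6 = 11; σ²_Task 8 = ((15−7)/6)² = 1.778

Forward pass:
ES_Task 1 = 0; EF_Task 1 = 4
ES_Task 2 = 0; EF_Task 2 = 12
ES_Task 3 = 12; EF_Task 3 = 12+8 = 20
ES_Task 4 = 12; EF_Task 4 = 12+13 = 25
ES_Task 5 = max(EF_Task 1=4, EF_Task 2=12) = 12; EF_Task 5 = 12+7 = 19
ES_Task 6 = max(EF_Task 1=4, EF_Task 3=20) = 20; EF_Task 6 = 20+6 = 26
ES_Task 7 = max(EF_Task 4=25, EF_Task 5=19) = 25; EF_Task 7 = 25+12 = 37
ES_Task 8 = max(EF_Task 3=20, EF_Task 6=26, EF_Task 7=37) = 37; EF_Task 8 = 37+11 = 48
Expected project duration μ = 48 hours. Critical path: Task 2 → Task 4 → Task 7 → Task 8.

Variance along critical path = 1.778 + 1.778 + 0.111 + 1.778 = 5.444
σ = √5.444 = 2.333 hours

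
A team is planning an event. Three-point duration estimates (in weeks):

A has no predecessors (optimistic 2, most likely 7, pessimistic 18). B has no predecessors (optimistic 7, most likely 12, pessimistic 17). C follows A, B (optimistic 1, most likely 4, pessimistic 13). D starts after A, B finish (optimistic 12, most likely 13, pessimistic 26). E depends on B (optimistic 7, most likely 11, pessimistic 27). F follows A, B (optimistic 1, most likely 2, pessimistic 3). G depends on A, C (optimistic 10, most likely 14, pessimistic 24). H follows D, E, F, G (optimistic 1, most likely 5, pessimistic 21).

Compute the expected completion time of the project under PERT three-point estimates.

te_A = (2 + 4·7 + 18)/6 = 48/6 = 8
te_B = (7 + 4·12 + 17)/6 = 72/6 = 12
te_C = (1 + 4·4 + 13)/6 = 30/6 = 5
te_D = (12 + 4·13 + 26)/6 = 90/6 = 15
te_E = (7 + 4·11 + 27)/6 = 78/6 = 13
te_F = (1 + 4·2 + 3)/6 = 12/6 = 2
te_G = (10 + 4·14 + 24)/6 = 90/6 = 15
te_H = (1 + 4·5 + 21)/6 = 42/6 = 7

Forward pass:
ES_A = 0; EF_A = 8
ES_B = 0; EF_B = 12
ES_C = max(EF_A=8, EF_B=12) = 12; EF_C = 12+5 = 17
ES_D = max(EF_A=8, EF_B=12) = 12; EF_D = 12+15 = 27
ES_E = 12; EF_E = 12+13 = 25
ES_F = max(EF_A=8, EF_B=12) = 12; EF_F = 12+2 = 14
ES_G = max(EF_A=8, EF_C=17) = 17; EF_G = 17+15 = 32
ES_H = max(EF_D=27, EF_E=25, EF_F=14, EF_G=32) = 32; EF_H = 32+7 = 39
Expected project duration μ = 39 weeks. Critical path: B → C → G → H.

39 weeks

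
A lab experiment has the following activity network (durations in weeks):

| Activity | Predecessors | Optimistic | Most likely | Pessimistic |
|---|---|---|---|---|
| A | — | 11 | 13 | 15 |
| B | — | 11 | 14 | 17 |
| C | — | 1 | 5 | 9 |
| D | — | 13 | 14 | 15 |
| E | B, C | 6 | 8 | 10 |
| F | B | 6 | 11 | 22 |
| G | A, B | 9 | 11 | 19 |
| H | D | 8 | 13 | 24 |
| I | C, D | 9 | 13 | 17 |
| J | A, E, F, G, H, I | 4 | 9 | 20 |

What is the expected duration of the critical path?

38 weeks

te_A = (11 + 4·13 + 15)/6 = 78/6 = 13
te_B = (11 + 4·14 + 17)/6 = 84/6 = 14
te_C = (1 + 4·5 + 9)/6 = 30/6 = 5
te_D = (13 + 4·14 + 15)/6 = 84/6 = 14
te_E = (6 + 4·8 + 10)/6 = 48/6 = 8
te_F = (6 + 4·11 + 22)/6 = 72/6 = 12
te_G = (9 + 4·11 + 19)/6 = 72/6 = 12
te_H = (8 + 4·13 + 24)/6 = 84/6 = 14
te_I = (9 + 4·13 + 17)/6 = 78/6 = 13
te_J = (4 + 4·9 + 20)/6 = 60/6 = 10

Forward pass:
ES_A = 0; EF_A = 13
ES_B = 0; EF_B = 14
ES_C = 0; EF_C = 5
ES_D = 0; EF_D = 14
ES_E = max(EF_B=14, EF_C=5) = 14; EF_E = 14+8 = 22
ES_F = 14; EF_F = 14+12 = 26
ES_G = max(EF_A=13, EF_B=14) = 14; EF_G = 14+12 = 26
ES_H = 14; EF_H = 14+14 = 28
ES_I = max(EF_C=5, EF_D=14) = 14; EF_I = 14+13 = 27
ES_J = max(EF_A=13, EF_E=22, EF_F=26, EF_G=26, EF_H=28, EF_I=27) = 28; EF_J = 28+10 = 38
Expected project duration μ = 38 weeks. Critical path: D → H → J.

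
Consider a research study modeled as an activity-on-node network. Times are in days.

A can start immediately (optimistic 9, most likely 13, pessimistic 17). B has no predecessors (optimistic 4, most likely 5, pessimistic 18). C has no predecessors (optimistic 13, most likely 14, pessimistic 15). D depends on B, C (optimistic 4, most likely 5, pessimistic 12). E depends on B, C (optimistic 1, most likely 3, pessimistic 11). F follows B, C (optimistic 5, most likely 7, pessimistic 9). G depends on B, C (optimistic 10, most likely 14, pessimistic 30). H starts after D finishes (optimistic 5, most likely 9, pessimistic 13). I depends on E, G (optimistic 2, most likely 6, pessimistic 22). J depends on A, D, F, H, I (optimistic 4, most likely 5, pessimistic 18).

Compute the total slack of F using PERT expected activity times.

17 days

te_A = (9 + 4·13 + 17)/6 = 78/6 = 13
te_B = (4 + 4·5 + 18)/6 = 42/6 = 7
te_C = (13 + 4·14 + 15)/6 = 84/6 = 14
te_D = (4 + 4·5 + 12)/6 = 36/6 = 6
te_E = (1 + 4·3 + 11)/6 = 24/6 = 4
te_F = (5 + 4·7 + 9)/6 = 42/6 = 7
te_G = (10 + 4·14 + 30)/6 = 96/6 = 16
te_H = (5 + 4·9 + 13)/6 = 54/6 = 9
te_I = (2 + 4·6 + 22)/6 = 48/6 = 8
te_J = (4 + 4·5 + 18)/6 = 42/6 = 7

Forward pass:
ES_A = 0; EF_A = 13
ES_B = 0; EF_B = 7
ES_C = 0; EF_C = 14
ES_D = max(EF_B=7, EF_C=14) = 14; EF_D = 14+6 = 20
ES_E = max(EF_B=7, EF_C=14) = 14; EF_E = 14+4 = 18
ES_F = max(EF_B=7, EF_C=14) = 14; EF_F = 14+7 = 21
ES_G = max(EF_B=7, EF_C=14) = 14; EF_G = 14+16 = 30
ES_H = 20; EF_H = 20+9 = 29
ES_I = max(EF_E=18, EF_G=30) = 30; EF_I = 30+8 = 38
ES_J = max(EF_A=13, EF_D=20, EF_F=21, EF_H=29, EF_I=38) = 38; EF_J = 38+7 = 45
Expected project duration μ = 45 days. Critical path: C → G → I → J.

Backward pass:
LF_J = 45; LS_J = 45−7 = 38
LF_I = LS_J = 38; LS_I = 38−8 = 30
LF_H = LS_J = 38; LS_H = 38−9 = 29
LF_G = LS_I = 30; LS_G = 30−16 = 14
LF_F = LS_J = 38; LS_F = 38−7 = 31
LF_E = LS_I = 30; LS_E = 30−4 = 26
LF_D = min(LS_H=29, LS_J=38) = 29; LS_D = 29−6 = 23
LF_C = min(LS_D=23, LS_E=26, LS_F=31, LS_G=14) = 14; LS_C = 14−14 = 0
LF_B = min(LS_D=23, LS_E=26, LS_F=31, LS_G=14) = 14; LS_B = 14−7 = 7
LF_A = LS_J = 38; LS_A = 38−13 = 25
Slack_F = LS_F − ES_F = 31 − 14 = 17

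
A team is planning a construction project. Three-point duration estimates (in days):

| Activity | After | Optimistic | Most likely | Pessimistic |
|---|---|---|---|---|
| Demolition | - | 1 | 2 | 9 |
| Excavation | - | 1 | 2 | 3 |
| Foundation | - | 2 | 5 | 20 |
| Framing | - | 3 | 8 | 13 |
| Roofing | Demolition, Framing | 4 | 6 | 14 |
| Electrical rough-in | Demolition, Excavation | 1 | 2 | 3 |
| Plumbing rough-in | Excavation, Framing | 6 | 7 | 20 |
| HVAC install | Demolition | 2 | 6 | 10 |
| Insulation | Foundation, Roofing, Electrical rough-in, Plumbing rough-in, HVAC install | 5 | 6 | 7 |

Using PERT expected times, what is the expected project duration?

te_Demolition = (1 + 4·2 + 9)/6 = 18/6 = 3
te_Excavation = (1 + 4·2 + 3)/6 = 12/6 = 2
te_Foundation = (2 + 4·5 + 20)/6 = 42/6 = 7
te_Framing = (3 + 4·8 + 13)/6 = 48/6 = 8
te_Roofing = (4 + 4·6 + 14)/6 = 42/6 = 7
te_Electrical rough-in = (1 + 4·2 + 3)/6 = 12/6 = 2
te_Plumbing rough-in = (6 + 4·7 + 20)/6 = 54/6 = 9
te_HVAC install = (2 + 4·6 + 10)/6 = 36/6 = 6
te_Insulation = (5 + 4·6 + 7)/6 = 36/6 = 6

Forward pass:
ES_Demolition = 0; EF_Demolition = 3
ES_Excavation = 0; EF_Excavation = 2
ES_Foundation = 0; EF_Foundation = 7
ES_Framing = 0; EF_Framing = 8
ES_Roofing = max(EF_Demolition=3, EF_Framing=8) = 8; EF_Roofing = 8+7 = 15
ES_Electrical rough-in = max(EF_Demolition=3, EF_Excavation=2) = 3; EF_Electrical rough-in = 3+2 = 5
ES_Plumbing rough-in = max(EF_Excavation=2, EF_Framing=8) = 8; EF_Plumbing rough-in = 8+9 = 17
ES_HVAC install = 3; EF_HVAC install = 3+6 = 9
ES_Insulation = max(EF_Foundation=7, EF_Roofing=15, EF_Electrical rough-in=5, EF_Plumbing rough-in=17, EF_HVAC install=9) = 17; EF_Insulation = 17+6 = 23
Expected project duration μ = 23 days. Critical path: Framing → Plumbing rough-in → Insulation.

23 days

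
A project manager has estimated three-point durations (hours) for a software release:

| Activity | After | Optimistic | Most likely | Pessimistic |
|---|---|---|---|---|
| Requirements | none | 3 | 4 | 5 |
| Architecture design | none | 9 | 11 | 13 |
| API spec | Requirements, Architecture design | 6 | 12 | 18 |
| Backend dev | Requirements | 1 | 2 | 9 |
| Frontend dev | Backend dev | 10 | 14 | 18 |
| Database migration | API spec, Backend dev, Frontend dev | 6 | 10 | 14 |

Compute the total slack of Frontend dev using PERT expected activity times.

te_Requirements = (3 + 4·4 + 5)/6 = 24/6 = 4
te_Architecture design = (9 + 4·11 + 13)/6 = 66/6 = 11
te_API spec = (6 + 4·12 + 18)/6 = 72/6 = 12
te_Backend dev = (1 + 4·2 + 9)/6 = 18/6 = 3
te_Frontend dev = (10 + 4·14 + 18)/6 = 84/6 = 14
te_Database migration = (6 + 4·10 + 14)/6 = 60/6 = 10

Forward pass:
ES_Requirements = 0; EF_Requirements = 4
ES_Architecture design = 0; EF_Architecture design = 11
ES_API spec = max(EF_Requirements=4, EF_Architecture design=11) = 11; EF_API spec = 11+12 = 23
ES_Backend dev = 4; EF_Backend dev = 4+3 = 7
ES_Frontend dev = 7; EF_Frontend dev = 7+14 = 21
ES_Database migration = max(EF_API spec=23, EF_Backend dev=7, EF_Frontend dev=21) = 23; EF_Database migration = 23+10 = 33
Expected project duration μ = 33 hours. Critical path: Architecture design → API spec → Database migration.

Backward pass:
LF_Database migration = 33; LS_Database migration = 33−10 = 23
LF_Frontend dev = LS_Database migration = 23; LS_Frontend dev = 23−14 = 9
LF_Backend dev = min(LS_Frontend dev=9, LS_Database migration=23) = 9; LS_Backend dev = 9−3 = 6
LF_API spec = LS_Database migration = 23; LS_API spec = 23−12 = 11
LF_Architecture design = LS_API spec = 11; LS_Architecture design = 11−11 = 0
LF_Requirements = min(LS_API spec=11, LS_Backend dev=6) = 6; LS_Requirements = 6−4 = 2
Slack_Frontend dev = LS_Frontend dev − ES_Frontend dev = 9 − 7 = 2

2 hours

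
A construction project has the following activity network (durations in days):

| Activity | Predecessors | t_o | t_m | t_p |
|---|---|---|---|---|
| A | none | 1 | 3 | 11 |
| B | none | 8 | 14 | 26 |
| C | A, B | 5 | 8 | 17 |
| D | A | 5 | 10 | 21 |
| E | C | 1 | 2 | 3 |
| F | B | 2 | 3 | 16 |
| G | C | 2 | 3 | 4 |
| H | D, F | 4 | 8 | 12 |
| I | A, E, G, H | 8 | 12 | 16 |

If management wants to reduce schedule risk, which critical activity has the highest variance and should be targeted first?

B

te_A = (1 + 4·3 + 11)/6 = 24/6 = 4; σ²_A = ((11−1)/6)² = 2.778
te_B = (8 + 4·14 + 26)/6 = 90/6 = 15; σ²_B = ((26−8)/6)² = 9.000
te_C = (5 + 4·8 + 17)/6 = 54/6 = 9; σ²_C = ((17−5)/6)² = 4.000
te_D = (5 + 4·10 + 21)/6 = 66/6 = 11; σ²_D = ((21−5)/6)² = 7.111
te_E = (1 + 4·2 + 3)/6 = 12/6 = 2; σ²_E = ((3−1)/6)² = 0.111
te_F = (2 + 4·3 + 16)/6 = 30/6 = 5; σ²_F = ((16−2)/6)² = 5.444
te_G = (2 + 4·3 + 4)/6 = 18/6 = 3; σ²_G = ((4−2)/6)² = 0.111
te_H = (4 + 4·8 + 12)/6 = 48/6 = 8; σ²_H = ((12−4)/6)² = 1.778
te_I = (8 + 4·12 + 16)/6 = 72/6 = 12; σ²_I = ((16−8)/6)² = 1.778

Forward pass:
ES_A = 0; EF_A = 4
ES_B = 0; EF_B = 15
ES_C = max(EF_A=4, EF_B=15) = 15; EF_C = 15+9 = 24
ES_D = 4; EF_D = 4+11 = 15
ES_E = 24; EF_E = 24+2 = 26
ES_F = 15; EF_F = 15+5 = 20
ES_G = 24; EF_G = 24+3 = 27
ES_H = max(EF_D=15, EF_F=20) = 20; EF_H = 20+8 = 28
ES_I = max(EF_A=4, EF_E=26, EF_G=27, EF_H=28) = 28; EF_I = 28+12 = 40
Expected project duration μ = 40 days. Critical path: B → F → H → I.

Variances on critical path: σ²_B=9.000, σ²_F=5.444, σ²_H=1.778, σ²_I=1.778.
Largest is σ²_B = 9.000.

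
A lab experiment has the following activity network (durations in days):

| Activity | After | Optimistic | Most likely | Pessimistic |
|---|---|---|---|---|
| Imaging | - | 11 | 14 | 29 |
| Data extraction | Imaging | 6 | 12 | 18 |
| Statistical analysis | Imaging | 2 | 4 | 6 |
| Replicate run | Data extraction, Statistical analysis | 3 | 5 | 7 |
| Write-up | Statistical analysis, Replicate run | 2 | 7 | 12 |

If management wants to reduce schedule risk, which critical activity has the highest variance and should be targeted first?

te_Imaging = (11 + 4·14 + 29)/6 = 96/6 = 16; σ²_Imaging = ((29−11)/6)² = 9.000
te_Data extraction = (6 + 4·12 + 18)/6 = 72/6 = 12; σ²_Data extraction = ((18−6)/6)² = 4.000
te_Statistical analysis = (2 + 4·4 + 6)/6 = 24/6 = 4; σ²_Statistical analysis = ((6−2)/6)² = 0.444
te_Replicate run = (3 + 4·5 + 7)/6 = 30/6 = 5; σ²_Replicate run = ((7−3)/6)² = 0.444
te_Write-up = (2 + 4·7 + 12)/6 = 42/6 = 7; σ²_Write-up = ((12−2)/6)² = 2.778

Forward pass:
ES_Imaging = 0; EF_Imaging = 16
ES_Data extraction = 16; EF_Data extraction = 16+12 = 28
ES_Statistical analysis = 16; EF_Statistical analysis = 16+4 = 20
ES_Replicate run = max(EF_Data extraction=28, EF_Statistical analysis=20) = 28; EF_Replicate run = 28+5 = 33
ES_Write-up = max(EF_Statistical analysis=20, EF_Replicate run=33) = 33; EF_Write-up = 33+7 = 40
Expected project duration μ = 40 days. Critical path: Imaging → Data extraction → Replicate run → Write-up.

Variances on critical path: σ²_Imaging=9.000, σ²_Data extraction=4.000, σ²_Replicate run=0.444, σ²_Write-up=2.778.
Largest is σ²_Imaging = 9.000.

Imaging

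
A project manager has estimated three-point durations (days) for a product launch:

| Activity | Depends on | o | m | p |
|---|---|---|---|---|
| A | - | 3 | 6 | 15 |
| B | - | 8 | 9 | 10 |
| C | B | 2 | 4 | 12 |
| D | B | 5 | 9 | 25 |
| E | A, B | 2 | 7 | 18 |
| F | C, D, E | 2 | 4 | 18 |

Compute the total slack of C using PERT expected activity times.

6 days

te_A = (3 + 4·6 + 15)/6 = 42/6 = 7
te_B = (8 + 4·9 + 10)/6 = 54/6 = 9
te_C = (2 + 4·4 + 12)/6 = 30/6 = 5
te_D = (5 + 4·9 + 25)/6 = 66/6 = 11
te_E = (2 + 4·7 + 18)/6 = 48/6 = 8
te_F = (2 + 4·4 + 18)/6 = 36/6 = 6

Forward pass:
ES_A = 0; EF_A = 7
ES_B = 0; EF_B = 9
ES_C = 9; EF_C = 9+5 = 14
ES_D = 9; EF_D = 9+11 = 20
ES_E = max(EF_A=7, EF_B=9) = 9; EF_E = 9+8 = 17
ES_F = max(EF_C=14, EF_D=20, EF_E=17) = 20; EF_F = 20+6 = 26
Expected project duration μ = 26 days. Critical path: B → D → F.

Backward pass:
LF_F = 26; LS_F = 26−6 = 20
LF_E = LS_F = 20; LS_E = 20−8 = 12
LF_D = LS_F = 20; LS_D = 20−11 = 9
LF_C = LS_F = 20; LS_C = 20−5 = 15
LF_B = min(LS_C=15, LS_D=9, LS_E=12) = 9; LS_B = 9−9 = 0
LF_A = LS_E = 12; LS_A = 12−7 = 5
Slack_C = LS_C − ES_C = 15 − 9 = 6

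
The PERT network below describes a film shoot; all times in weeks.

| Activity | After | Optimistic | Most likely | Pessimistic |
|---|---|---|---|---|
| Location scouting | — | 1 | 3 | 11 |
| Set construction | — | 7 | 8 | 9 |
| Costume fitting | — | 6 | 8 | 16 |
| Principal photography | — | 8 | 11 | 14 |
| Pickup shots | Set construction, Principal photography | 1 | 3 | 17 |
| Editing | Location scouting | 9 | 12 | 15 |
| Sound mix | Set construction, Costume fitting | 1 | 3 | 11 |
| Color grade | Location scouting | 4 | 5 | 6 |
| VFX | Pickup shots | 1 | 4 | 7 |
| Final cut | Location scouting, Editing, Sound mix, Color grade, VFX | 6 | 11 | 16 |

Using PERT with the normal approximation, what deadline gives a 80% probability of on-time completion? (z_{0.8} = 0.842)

33.9 weeks

te_Location scouting = (1 + 4·3 + 11)/6 = 24/6 = 4; σ²_Location scouting = ((11−1)/6)² = 2.778
te_Set construction = (7 + 4·8 + 9)/6 = 48/6 = 8; σ²_Set construction = ((9−7)/6)² = 0.111
te_Costume fitting = (6 + 4·8 + 16)/6 = 54/6 = 9; σ²_Costume fitting = ((16−6)/6)² = 2.778
te_Principal photography = (8 + 4·11 + 14)/6 = 66/6 = 11; σ²_Principal photography = ((14−8)/6)² = 1.000
te_Pickup shots = (1 + 4·3 + 17)/6 = 30/6 = 5; σ²_Pickup shots = ((17−1)/6)² = 7.111
te_Editing = (9 + 4·12 + 15)/6 = 72/6 = 12; σ²_Editing = ((15−9)/6)² = 1.000
te_Sound mix = (1 + 4·3 + 11)/6 = 24/6 = 4; σ²_Sound mix = ((11−1)/6)² = 2.778
te_Color grade = (4 + 4·5 + 6)/6 = 30/6 = 5; σ²_Color grade = ((6−4)/6)² = 0.111
te_VFX = (1 + 4·4 + 7)/6 = 24/6 = 4; σ²_VFX = ((7−1)/6)² = 1.000
te_Final cut = (6 + 4·11 + 16)/6 = 66/6 = 11; σ²_Final cut = ((16−6)/6)² = 2.778

Forward pass:
ES_Location scouting = 0; EF_Location scouting = 4
ES_Set construction = 0; EF_Set construction = 8
ES_Costume fitting = 0; EF_Costume fitting = 9
ES_Principal photography = 0; EF_Principal photography = 11
ES_Pickup shots = max(EF_Set construction=8, EF_Principal photography=11) = 11; EF_Pickup shots = 11+5 = 16
ES_Editing = 4; EF_Editing = 4+12 = 16
ES_Sound mix = max(EF_Set construction=8, EF_Costume fitting=9) = 9; EF_Sound mix = 9+4 = 13
ES_Color grade = 4; EF_Color grade = 4+5 = 9
ES_VFX = 16; EF_VFX = 16+4 = 20
ES_Final cut = max(EF_Location scouting=4, EF_Editing=16, EF_Sound mix=13, EF_Color grade=9, EF_VFX=20) = 20; EF_Final cut = 20+11 = 31
Expected project duration μ = 31 weeks. Critical path: Principal photography → Pickup shots → VFX → Final cut.

Variance along critical path = 1.000 + 7.111 + 1.000 + 2.778 = 11.889; σ = 3.448 weeks.
D = μ + z·σ = 31 + 0.842·3.448 = 33.9 weeks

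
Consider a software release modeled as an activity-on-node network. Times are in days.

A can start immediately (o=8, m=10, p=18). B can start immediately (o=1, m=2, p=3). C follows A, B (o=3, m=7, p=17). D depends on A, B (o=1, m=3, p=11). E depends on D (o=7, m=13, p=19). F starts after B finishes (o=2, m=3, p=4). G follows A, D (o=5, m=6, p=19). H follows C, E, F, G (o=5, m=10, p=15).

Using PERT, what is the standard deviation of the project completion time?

te_A = (8 + 4·10 + 18)/6 = 66/6 = 11; σ²_A = ((18−8)/6)² = 2.778
te_B = (1 + 4·2 + 3)/6 = 12/6 = 2; σ²_B = ((3−1)/6)² = 0.111
te_C = (3 + 4·7 + 17)/6 = 48/6 = 8; σ²_C = ((17−3)/6)² = 5.444
te_D = (1 + 4·3 + 11)/6 = 24/6 = 4; σ²_D = ((11−1)/6)² = 2.778
te_E = (7 + 4·13 + 19)/6 = 78/6 = 13; σ²_E = ((19−7)/6)² = 4.000
te_F = (2 + 4·3 + 4)/6 = 18/6 = 3; σ²_F = ((4−2)/6)² = 0.111
te_G = (5 + 4·6 + 19)/6 = 48/6 = 8; σ²_G = ((19−5)/6)² = 5.444
te_H = (5 + 4·10 + 15)/6 = 60/6 = 10; σ²_H = ((15−5)/6)² = 2.778

Forward pass:
ES_A = 0; EF_A = 11
ES_B = 0; EF_B = 2
ES_C = max(EF_A=11, EF_B=2) = 11; EF_C = 11+8 = 19
ES_D = max(EF_A=11, EF_B=2) = 11; EF_D = 11+4 = 15
ES_E = 15; EF_E = 15+13 = 28
ES_F = 2; EF_F = 2+3 = 5
ES_G = max(EF_A=11, EF_D=15) = 15; EF_G = 15+8 = 23
ES_H = max(EF_C=19, EF_E=28, EF_F=5, EF_G=23) = 28; EF_H = 28+10 = 38
Expected project duration μ = 38 days. Critical path: A → D → E → H.

Variance along critical path = 2.778 + 2.778 + 4.000 + 2.778 = 12.333
σ = √12.333 = 3.512 days

3.51 days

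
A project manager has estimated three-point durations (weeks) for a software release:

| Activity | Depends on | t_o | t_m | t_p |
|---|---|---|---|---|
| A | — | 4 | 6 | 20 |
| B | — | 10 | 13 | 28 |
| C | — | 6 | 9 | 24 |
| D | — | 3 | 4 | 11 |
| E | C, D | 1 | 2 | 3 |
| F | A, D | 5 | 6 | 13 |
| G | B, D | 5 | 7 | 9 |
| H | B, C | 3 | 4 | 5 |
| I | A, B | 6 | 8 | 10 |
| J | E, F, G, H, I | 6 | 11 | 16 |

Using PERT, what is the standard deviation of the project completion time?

3.50 weeks

te_A = (4 + 4·6 + 20)/6 = 48/6 = 8; σ²_A = ((20−4)/6)² = 7.111
te_B = (10 + 4·13 + 28)/6 = 90/6 = 15; σ²_B = ((28−10)/6)² = 9.000
te_C = (6 + 4·9 + 24)/6 = 66/6 = 11; σ²_C = ((24−6)/6)² = 9.000
te_D = (3 + 4·4 + 11)/6 = 30/6 = 5; σ²_D = ((11−3)/6)² = 1.778
te_E = (1 + 4·2 + 3)/6 = 12/6 = 2; σ²_E = ((3−1)/6)² = 0.111
te_F = (5 + 4·6 + 13)/6 = 42/6 = 7; σ²_F = ((13−5)/6)² = 1.778
te_G = (5 + 4·7 + 9)/6 = 42/6 = 7; σ²_G = ((9−5)/6)² = 0.444
te_H = (3 + 4·4 + 5)/6 = 24/6 = 4; σ²_H = ((5−3)/6)² = 0.111
te_I = (6 + 4·8 + 10)/6 = 48/6 = 8; σ²_I = ((10−6)/6)² = 0.444
te_J = (6 + 4·11 + 16)/6 = 66/6 = 11; σ²_J = ((16−6)/6)² = 2.778

Forward pass:
ES_A = 0; EF_A = 8
ES_B = 0; EF_B = 15
ES_C = 0; EF_C = 11
ES_D = 0; EF_D = 5
ES_E = max(EF_C=11, EF_D=5) = 11; EF_E = 11+2 = 13
ES_F = max(EF_A=8, EF_D=5) = 8; EF_F = 8+7 = 15
ES_G = max(EF_B=15, EF_D=5) = 15; EF_G = 15+7 = 22
ES_H = max(EF_B=15, EF_C=11) = 15; EF_H = 15+4 = 19
ES_I = max(EF_A=8, EF_B=15) = 15; EF_I = 15+8 = 23
ES_J = max(EF_E=13, EF_F=15, EF_G=22, EF_H=19, EF_I=23) = 23; EF_J = 23+11 = 34
Expected project duration μ = 34 weeks. Critical path: B → I → J.

Variance along critical path = 9.000 + 0.444 + 2.778 = 12.222
σ = √12.222 = 3.496 weeks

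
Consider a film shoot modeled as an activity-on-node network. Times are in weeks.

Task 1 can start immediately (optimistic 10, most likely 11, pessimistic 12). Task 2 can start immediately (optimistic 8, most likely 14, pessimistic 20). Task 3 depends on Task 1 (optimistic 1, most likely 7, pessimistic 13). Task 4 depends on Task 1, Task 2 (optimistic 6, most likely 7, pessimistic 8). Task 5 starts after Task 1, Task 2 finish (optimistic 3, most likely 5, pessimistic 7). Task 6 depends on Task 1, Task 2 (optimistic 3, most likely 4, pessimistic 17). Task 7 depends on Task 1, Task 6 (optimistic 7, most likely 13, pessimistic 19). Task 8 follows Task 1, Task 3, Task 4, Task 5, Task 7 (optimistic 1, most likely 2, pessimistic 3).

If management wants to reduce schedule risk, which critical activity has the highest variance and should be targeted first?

Task 6

te_Task 1 = (10 + 4·11 + 12)/6 = 66/6 = 11; σ²_Task 1 = ((12−10)/6)² = 0.111
te_Task 2 = (8 + 4·14 + 20)/6 = 84/6 = 14; σ²_Task 2 = ((20−8)/6)² = 4.000
te_Task 3 = (1 + 4·7 + 13)/6 = 42/6 = 7; σ²_Task 3 = ((13−1)/6)² = 4.000
te_Task 4 = (6 + 4·7 + 8)/6 = 42/6 = 7; σ²_Task 4 = ((8−6)/6)² = 0.111
te_Task 5 = (3 + 4·5 + 7)/6 = 30/6 = 5; σ²_Task 5 = ((7−3)/6)² = 0.444
te_Task 6 = (3 + 4·4 + 17)/6 = 36/6 = 6; σ²_Task 6 = ((17−3)/6)² = 5.444
te_Task 7 = (7 + 4·13 + 19)/6 = 78/6 = 13; σ²_Task 7 = ((19−7)/6)² = 4.000
te_Task 8 = (1 + 4·2 + 3)/6 = 12/6 = 2; σ²_Task 8 = ((3−1)/6)² = 0.111

Forward pass:
ES_Task 1 = 0; EF_Task 1 = 11
ES_Task 2 = 0; EF_Task 2 = 14
ES_Task 3 = 11; EF_Task 3 = 11+7 = 18
ES_Task 4 = max(EF_Task 1=11, EF_Task 2=14) = 14; EF_Task 4 = 14+7 = 21
ES_Task 5 = max(EF_Task 1=11, EF_Task 2=14) = 14; EF_Task 5 = 14+5 = 19
ES_Task 6 = max(EF_Task 1=11, EF_Task 2=14) = 14; EF_Task 6 = 14+6 = 20
ES_Task 7 = max(EF_Task 1=11, EF_Task 6=20) = 20; EF_Task 7 = 20+13 = 33
ES_Task 8 = max(EF_Task 1=11, EF_Task 3=18, EF_Task 4=21, EF_Task 5=19, EF_Task 7=33) = 33; EF_Task 8 = 33+2 = 35
Expected project duration μ = 35 weeks. Critical path: Task 2 → Task 6 → Task 7 → Task 8.

Variances on critical path: σ²_Task 2=4.000, σ²_Task 6=5.444, σ²_Task 7=4.000, σ²_Task 8=0.111.
Largest is σ²_Task 6 = 5.444.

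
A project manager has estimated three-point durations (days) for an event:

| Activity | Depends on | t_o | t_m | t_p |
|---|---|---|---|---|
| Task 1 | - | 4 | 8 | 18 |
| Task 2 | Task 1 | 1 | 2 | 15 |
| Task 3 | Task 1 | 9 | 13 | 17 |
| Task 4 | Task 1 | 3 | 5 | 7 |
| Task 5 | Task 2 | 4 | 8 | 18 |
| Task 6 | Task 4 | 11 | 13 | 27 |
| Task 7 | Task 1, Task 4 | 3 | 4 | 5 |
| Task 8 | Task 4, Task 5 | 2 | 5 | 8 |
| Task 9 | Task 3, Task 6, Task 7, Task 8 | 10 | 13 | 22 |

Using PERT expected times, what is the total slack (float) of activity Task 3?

7 days

te_Task 1 = (4 + 4·8 + 18)/6 = 54/6 = 9
te_Task 2 = (1 + 4·2 + 15)/6 = 24/6 = 4
te_Task 3 = (9 + 4·13 + 17)/6 = 78/6 = 13
te_Task 4 = (3 + 4·5 + 7)/6 = 30/6 = 5
te_Task 5 = (4 + 4·8 + 18)/6 = 54/6 = 9
te_Task 6 = (11 + 4·13 + 27)/6 = 90/6 = 15
te_Task 7 = (3 + 4·4 + 5)/6 = 24/6 = 4
te_Task 8 = (2 + 4·5 + 8)/6 = 30/6 = 5
te_Task 9 = (10 + 4·13 + 22)/6 = 84/6 = 14

Forward pass:
ES_Task 1 = 0; EF_Task 1 = 9
ES_Task 2 = 9; EF_Task 2 = 9+4 = 13
ES_Task 3 = 9; EF_Task 3 = 9+13 = 22
ES_Task 4 = 9; EF_Task 4 = 9+5 = 14
ES_Task 5 = 13; EF_Task 5 = 13+9 = 22
ES_Task 6 = 14; EF_Task 6 = 14+15 = 29
ES_Task 7 = max(EF_Task 1=9, EF_Task 4=14) = 14; EF_Task 7 = 14+4 = 18
ES_Task 8 = max(EF_Task 4=14, EF_Task 5=22) = 22; EF_Task 8 = 22+5 = 27
ES_Task 9 = max(EF_Task 3=22, EF_Task 6=29, EF_Task 7=18, EF_Task 8=27) = 29; EF_Task 9 = 29+14 = 43
Expected project duration μ = 43 days. Critical path: Task 1 → Task 4 → Task 6 → Task 9.

Backward pass:
LF_Task 9 = 43; LS_Task 9 = 43−14 = 29
LF_Task 8 = LS_Task 9 = 29; LS_Task 8 = 29−5 = 24
LF_Task 7 = LS_Task 9 = 29; LS_Task 7 = 29−4 = 25
LF_Task 6 = LS_Task 9 = 29; LS_Task 6 = 29−15 = 14
LF_Task 5 = LS_Task 8 = 24; LS_Task 5 = 24−9 = 15
LF_Task 4 = min(LS_Task 6=14, LS_Task 7=25, LS_Task 8=24) = 14; LS_Task 4 = 14−5 = 9
LF_Task 3 = LS_Task 9 = 29; LS_Task 3 = 29−13 = 16
LF_Task 2 = LS_Task 5 = 15; LS_Task 2 = 15−4 = 11
LF_Task 1 = min(LS_Task 2=11, LS_Task 3=16, LS_Task 4=9, LS_Task 7=25) = 9; LS_Task 1 = 9−9 = 0
Slack_Task 3 = LS_Task 3 − ES_Task 3 = 16 − 9 = 7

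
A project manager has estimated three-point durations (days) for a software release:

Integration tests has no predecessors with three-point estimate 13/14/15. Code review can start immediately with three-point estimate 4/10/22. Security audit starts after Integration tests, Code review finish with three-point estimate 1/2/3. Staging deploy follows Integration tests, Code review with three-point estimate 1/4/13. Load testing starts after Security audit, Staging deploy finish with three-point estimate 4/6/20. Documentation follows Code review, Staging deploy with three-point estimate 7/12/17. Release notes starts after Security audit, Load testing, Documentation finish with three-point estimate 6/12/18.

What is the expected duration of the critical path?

43 days

te_Integration tests = (13 + 4·14 + 15)/6 = 84/6 = 14
te_Code review = (4 + 4·10 + 22)/6 = 66/6 = 11
te_Security audit = (1 + 4·2 + 3)/6 = 12/6 = 2
te_Staging deploy = (1 + 4·4 + 13)/6 = 30/6 = 5
te_Load testing = (4 + 4·6 + 20)/6 = 48/6 = 8
te_Documentation = (7 + 4·12 + 17)/6 = 72/6 = 12
te_Release notes = (6 + 4·12 + 18)/6 = 72/6 = 12

Forward pass:
ES_Integration tests = 0; EF_Integration tests = 14
ES_Code review = 0; EF_Code review = 11
ES_Security audit = max(EF_Integration tests=14, EF_Code review=11) = 14; EF_Security audit = 14+2 = 16
ES_Staging deploy = max(EF_Integration tests=14, EF_Code review=11) = 14; EF_Staging deploy = 14+5 = 19
ES_Load testing = max(EF_Security audit=16, EF_Staging deploy=19) = 19; EF_Load testing = 19+8 = 27
ES_Documentation = max(EF_Code review=11, EF_Staging deploy=19) = 19; EF_Documentation = 19+12 = 31
ES_Release notes = max(EF_Security audit=16, EF_Load testing=27, EF_Documentation=31) = 31; EF_Release notes = 31+12 = 43
Expected project duration μ = 43 days. Critical path: Integration tests → Staging deploy → Documentation → Release notes.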